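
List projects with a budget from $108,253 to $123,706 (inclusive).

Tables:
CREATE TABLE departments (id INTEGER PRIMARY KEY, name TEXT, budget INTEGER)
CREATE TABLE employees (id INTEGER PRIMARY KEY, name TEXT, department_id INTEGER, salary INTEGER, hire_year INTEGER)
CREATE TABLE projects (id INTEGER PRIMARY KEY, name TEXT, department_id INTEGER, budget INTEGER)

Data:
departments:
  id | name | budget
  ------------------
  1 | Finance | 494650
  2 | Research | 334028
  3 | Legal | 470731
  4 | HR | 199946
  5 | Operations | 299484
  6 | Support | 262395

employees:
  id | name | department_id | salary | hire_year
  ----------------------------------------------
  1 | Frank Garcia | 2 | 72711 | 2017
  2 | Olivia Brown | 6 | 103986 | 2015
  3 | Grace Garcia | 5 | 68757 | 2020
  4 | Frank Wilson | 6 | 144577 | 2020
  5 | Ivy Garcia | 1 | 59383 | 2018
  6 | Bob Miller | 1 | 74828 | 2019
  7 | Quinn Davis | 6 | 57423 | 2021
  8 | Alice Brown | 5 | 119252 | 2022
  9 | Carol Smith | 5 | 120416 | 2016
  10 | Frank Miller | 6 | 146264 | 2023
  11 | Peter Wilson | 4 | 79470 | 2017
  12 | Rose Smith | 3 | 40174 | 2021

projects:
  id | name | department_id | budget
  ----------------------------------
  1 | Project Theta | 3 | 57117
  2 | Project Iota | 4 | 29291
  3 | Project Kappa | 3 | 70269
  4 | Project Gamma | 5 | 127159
SELECT name, budget FROM projects WHERE budget BETWEEN 108253 AND 123706

Execution result:
(no rows)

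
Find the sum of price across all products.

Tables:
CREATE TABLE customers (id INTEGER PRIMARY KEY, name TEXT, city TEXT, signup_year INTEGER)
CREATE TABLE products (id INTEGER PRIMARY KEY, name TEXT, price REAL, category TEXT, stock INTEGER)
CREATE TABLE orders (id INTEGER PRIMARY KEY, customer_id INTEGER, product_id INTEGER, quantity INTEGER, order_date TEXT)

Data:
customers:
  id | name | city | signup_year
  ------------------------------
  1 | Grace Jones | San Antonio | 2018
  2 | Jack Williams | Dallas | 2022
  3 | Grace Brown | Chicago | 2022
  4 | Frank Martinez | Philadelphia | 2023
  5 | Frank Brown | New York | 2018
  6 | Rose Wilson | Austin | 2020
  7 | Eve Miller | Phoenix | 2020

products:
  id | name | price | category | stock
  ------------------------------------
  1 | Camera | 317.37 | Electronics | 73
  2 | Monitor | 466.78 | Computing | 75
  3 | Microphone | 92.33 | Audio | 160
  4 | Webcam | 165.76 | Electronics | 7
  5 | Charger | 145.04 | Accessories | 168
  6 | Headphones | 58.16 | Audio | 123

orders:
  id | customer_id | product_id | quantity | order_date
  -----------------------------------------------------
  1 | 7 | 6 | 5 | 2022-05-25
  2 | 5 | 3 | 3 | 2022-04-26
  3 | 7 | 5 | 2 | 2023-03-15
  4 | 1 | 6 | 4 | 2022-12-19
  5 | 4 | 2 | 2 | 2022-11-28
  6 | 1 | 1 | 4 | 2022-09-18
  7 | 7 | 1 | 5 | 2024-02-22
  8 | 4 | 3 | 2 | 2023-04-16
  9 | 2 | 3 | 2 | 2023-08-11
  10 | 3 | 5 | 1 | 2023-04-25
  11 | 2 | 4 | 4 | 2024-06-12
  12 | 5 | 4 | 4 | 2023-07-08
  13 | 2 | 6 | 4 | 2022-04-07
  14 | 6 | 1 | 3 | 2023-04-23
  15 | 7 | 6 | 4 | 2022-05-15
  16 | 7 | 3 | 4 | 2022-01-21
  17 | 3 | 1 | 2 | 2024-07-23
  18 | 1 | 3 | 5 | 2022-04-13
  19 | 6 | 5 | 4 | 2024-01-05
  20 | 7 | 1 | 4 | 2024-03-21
SELECT SUM(price) FROM products

Execution result:
1245.44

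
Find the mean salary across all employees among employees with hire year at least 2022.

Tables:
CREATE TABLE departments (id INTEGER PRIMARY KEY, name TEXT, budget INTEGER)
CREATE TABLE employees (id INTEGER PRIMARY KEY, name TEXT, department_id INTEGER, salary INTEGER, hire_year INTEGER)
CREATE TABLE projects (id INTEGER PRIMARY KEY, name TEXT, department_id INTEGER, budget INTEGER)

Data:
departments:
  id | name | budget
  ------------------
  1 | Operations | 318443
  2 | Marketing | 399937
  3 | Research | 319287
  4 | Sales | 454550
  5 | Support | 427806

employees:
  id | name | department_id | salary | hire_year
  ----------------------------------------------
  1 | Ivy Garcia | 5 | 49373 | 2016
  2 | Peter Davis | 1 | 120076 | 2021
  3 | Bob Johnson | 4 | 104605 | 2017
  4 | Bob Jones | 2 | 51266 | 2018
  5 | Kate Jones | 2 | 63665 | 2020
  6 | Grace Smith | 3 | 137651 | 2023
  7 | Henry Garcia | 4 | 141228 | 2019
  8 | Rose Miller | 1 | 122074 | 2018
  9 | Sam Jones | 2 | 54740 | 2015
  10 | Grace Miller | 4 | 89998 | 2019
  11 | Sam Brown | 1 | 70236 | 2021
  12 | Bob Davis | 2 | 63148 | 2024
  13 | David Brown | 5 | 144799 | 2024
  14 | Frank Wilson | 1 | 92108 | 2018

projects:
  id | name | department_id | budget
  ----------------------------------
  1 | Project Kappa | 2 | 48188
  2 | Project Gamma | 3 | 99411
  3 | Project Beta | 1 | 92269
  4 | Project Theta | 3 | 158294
SELECT AVG(salary) FROM employees WHERE hire_year >= 2022

Execution result:
115199.33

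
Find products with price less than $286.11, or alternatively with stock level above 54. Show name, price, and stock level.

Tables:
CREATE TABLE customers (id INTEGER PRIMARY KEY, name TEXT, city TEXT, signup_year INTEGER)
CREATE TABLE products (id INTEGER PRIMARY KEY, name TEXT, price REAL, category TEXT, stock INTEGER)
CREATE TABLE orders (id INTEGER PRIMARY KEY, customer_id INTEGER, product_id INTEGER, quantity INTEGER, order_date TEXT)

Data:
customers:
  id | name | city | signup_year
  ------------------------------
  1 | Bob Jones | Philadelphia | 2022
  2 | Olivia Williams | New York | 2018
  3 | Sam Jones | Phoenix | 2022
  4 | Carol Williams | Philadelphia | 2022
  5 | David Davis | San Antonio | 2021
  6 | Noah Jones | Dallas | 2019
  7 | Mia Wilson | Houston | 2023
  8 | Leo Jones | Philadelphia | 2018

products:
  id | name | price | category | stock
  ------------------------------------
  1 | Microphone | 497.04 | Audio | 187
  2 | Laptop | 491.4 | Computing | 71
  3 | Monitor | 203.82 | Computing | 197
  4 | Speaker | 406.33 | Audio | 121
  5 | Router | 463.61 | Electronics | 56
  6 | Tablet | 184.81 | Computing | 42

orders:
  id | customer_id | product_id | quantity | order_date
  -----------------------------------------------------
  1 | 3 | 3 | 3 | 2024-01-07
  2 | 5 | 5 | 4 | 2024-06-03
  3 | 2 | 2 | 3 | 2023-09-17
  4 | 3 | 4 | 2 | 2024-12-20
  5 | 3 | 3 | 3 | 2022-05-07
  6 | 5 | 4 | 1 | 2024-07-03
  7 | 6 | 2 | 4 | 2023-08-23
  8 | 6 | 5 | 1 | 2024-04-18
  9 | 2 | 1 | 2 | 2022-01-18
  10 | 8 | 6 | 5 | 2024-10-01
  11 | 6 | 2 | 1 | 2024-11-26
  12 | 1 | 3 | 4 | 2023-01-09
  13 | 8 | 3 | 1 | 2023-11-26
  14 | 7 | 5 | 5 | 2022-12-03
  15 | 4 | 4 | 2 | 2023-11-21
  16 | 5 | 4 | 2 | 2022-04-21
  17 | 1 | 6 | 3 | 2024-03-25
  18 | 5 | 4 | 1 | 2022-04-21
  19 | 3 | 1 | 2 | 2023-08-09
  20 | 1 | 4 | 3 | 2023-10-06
SELECT name, price, stock FROM products WHERE price < 286.11 OR stock > 54

Execution result:
name | price | stock
Microphone | 497.04 | 187
Laptop | 491.40 | 71
Monitor | 203.82 | 197
Speaker | 406.33 | 121
Router | 463.61 | 56
Tablet | 184.81 | 42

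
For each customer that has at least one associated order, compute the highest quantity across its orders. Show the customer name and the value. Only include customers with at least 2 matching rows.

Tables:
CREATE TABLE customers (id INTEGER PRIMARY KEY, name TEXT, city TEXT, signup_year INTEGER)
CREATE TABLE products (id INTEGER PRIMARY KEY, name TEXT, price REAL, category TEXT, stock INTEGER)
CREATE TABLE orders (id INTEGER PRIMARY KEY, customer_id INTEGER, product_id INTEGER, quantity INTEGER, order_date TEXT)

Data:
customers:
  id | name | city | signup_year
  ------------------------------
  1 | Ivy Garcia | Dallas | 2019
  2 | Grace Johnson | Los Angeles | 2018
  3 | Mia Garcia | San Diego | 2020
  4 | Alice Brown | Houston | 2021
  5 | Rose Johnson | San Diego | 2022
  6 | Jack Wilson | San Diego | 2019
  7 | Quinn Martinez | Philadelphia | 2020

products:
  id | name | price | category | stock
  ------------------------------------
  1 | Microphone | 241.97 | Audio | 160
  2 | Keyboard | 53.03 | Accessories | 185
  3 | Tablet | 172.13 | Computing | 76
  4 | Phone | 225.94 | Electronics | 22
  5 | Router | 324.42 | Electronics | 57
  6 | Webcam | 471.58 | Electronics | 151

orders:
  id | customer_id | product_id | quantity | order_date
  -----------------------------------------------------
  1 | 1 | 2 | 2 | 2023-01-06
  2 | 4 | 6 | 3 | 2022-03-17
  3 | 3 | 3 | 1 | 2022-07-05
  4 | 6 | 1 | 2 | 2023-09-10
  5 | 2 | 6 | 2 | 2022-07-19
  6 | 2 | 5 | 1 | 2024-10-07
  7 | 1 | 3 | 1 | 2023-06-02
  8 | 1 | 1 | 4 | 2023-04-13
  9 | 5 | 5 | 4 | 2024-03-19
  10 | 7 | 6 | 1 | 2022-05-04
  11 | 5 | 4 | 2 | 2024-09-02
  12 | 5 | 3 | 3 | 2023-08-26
SELECT p.name, MAX(c.quantity) AS max_quantity FROM orders c JOIN customers p ON c.customer_id = p.id GROUP BY p.id, p.name HAVING COUNT(*) >= 2

Execution result:
name | max_quantity
Ivy Garcia | 4
Grace Johnson | 2
Rose Johnson | 4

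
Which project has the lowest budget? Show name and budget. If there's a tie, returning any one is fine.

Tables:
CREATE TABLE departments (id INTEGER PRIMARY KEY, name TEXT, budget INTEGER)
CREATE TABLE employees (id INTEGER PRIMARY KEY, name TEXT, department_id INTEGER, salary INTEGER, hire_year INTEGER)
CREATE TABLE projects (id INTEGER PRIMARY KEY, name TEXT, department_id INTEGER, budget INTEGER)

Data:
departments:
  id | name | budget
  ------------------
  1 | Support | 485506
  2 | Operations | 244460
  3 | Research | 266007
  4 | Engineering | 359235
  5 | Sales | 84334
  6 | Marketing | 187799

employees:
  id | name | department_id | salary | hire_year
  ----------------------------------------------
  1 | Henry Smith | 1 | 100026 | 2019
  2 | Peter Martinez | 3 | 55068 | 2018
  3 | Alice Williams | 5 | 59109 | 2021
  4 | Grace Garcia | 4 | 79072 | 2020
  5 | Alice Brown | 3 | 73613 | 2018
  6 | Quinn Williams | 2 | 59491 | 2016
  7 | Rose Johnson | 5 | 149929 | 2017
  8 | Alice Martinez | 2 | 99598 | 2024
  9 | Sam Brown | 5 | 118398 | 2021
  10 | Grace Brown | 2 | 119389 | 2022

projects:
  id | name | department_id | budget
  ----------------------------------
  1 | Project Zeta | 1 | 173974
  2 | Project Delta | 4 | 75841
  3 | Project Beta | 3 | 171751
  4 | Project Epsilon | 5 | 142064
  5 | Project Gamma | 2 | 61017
SELECT name, budget FROM projects ORDER BY budget ASC LIMIT 1

Execution result:
name | budget
Project Gamma | 61017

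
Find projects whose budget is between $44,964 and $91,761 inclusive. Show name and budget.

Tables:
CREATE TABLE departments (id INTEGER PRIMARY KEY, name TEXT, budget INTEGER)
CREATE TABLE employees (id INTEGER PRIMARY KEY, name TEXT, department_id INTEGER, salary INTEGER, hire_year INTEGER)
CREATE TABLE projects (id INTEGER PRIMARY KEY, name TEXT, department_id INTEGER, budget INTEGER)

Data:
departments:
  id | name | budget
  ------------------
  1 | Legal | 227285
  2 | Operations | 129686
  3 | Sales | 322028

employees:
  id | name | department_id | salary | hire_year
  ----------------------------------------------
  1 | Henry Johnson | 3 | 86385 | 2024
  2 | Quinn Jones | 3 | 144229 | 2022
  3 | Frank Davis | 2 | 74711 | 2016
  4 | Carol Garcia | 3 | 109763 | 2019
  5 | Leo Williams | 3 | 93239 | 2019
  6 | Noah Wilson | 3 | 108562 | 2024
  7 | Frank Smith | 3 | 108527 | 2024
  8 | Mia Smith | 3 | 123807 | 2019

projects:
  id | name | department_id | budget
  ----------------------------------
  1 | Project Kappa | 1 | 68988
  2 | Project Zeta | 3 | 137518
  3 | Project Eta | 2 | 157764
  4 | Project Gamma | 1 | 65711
SELECT name, budget FROM projects WHERE budget BETWEEN 44964 AND 91761

Execution result:
name | budget
Project Kappa | 68988
Project Gamma | 65711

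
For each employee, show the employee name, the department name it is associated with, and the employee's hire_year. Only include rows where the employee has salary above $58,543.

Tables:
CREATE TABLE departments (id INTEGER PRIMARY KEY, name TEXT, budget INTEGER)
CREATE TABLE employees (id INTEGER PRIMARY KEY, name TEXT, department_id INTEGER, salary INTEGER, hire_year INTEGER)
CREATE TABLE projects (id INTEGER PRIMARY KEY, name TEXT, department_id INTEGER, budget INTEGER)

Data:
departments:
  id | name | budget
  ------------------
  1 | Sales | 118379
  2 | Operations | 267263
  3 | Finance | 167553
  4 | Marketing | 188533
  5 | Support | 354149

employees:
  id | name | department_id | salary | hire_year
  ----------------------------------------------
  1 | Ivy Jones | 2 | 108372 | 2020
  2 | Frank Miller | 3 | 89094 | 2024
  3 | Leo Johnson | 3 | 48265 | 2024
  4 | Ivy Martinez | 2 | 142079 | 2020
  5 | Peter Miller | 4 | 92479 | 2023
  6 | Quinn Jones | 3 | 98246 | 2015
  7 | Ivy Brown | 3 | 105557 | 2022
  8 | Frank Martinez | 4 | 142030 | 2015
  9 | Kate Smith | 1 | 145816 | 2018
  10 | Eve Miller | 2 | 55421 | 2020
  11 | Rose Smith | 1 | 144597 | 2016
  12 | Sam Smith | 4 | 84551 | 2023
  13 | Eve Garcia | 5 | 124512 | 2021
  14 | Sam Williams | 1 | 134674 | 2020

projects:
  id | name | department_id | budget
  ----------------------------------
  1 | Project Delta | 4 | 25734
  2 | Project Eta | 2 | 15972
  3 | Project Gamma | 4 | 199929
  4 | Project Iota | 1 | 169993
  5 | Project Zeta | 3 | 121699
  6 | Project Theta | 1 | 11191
SELECT c.name, p.name AS department, c.hire_year FROM employees c JOIN departments p ON c.department_id = p.id WHERE c.salary > 58543

Execution result:
name | department | hire_year
Ivy Jones | Operations | 2020
Frank Miller | Finance | 2024
Ivy Martinez | Operations | 2020
Peter Miller | Marketing | 2023
Quinn Jones | Finance | 2015
Ivy Brown | Finance | 2022
Frank Martinez | Marketing | 2015
Kate Smith | Sales | 2018
Rose Smith | Sales | 2016
Sam Smith | Marketing | 2023
Eve Garcia | Support | 2021
Sam Williams | Sales | 2020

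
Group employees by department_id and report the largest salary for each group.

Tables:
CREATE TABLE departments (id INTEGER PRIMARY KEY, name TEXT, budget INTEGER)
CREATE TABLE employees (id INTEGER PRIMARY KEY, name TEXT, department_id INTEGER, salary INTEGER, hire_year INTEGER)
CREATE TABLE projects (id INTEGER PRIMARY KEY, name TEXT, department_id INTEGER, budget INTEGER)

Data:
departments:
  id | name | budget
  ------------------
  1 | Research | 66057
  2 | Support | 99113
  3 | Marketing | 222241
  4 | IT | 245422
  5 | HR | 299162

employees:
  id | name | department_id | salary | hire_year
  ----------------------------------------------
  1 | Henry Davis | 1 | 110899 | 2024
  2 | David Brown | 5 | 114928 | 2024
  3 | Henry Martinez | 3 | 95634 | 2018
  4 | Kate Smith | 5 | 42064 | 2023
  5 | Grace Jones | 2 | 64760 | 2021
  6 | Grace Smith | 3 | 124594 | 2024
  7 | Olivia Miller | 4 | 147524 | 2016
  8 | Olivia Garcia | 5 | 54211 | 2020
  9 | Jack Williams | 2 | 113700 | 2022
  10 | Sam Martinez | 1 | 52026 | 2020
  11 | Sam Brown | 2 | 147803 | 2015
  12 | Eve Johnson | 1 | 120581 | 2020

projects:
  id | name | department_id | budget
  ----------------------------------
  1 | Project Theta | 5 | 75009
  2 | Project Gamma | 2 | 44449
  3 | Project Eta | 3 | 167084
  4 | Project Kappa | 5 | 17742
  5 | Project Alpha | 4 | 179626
SELECT department_id, MAX(salary) AS max_salary FROM employees GROUP BY department_id

Execution result:
department_id | max_salary
1 | 120581
2 | 147803
3 | 124594
4 | 147524
5 | 114928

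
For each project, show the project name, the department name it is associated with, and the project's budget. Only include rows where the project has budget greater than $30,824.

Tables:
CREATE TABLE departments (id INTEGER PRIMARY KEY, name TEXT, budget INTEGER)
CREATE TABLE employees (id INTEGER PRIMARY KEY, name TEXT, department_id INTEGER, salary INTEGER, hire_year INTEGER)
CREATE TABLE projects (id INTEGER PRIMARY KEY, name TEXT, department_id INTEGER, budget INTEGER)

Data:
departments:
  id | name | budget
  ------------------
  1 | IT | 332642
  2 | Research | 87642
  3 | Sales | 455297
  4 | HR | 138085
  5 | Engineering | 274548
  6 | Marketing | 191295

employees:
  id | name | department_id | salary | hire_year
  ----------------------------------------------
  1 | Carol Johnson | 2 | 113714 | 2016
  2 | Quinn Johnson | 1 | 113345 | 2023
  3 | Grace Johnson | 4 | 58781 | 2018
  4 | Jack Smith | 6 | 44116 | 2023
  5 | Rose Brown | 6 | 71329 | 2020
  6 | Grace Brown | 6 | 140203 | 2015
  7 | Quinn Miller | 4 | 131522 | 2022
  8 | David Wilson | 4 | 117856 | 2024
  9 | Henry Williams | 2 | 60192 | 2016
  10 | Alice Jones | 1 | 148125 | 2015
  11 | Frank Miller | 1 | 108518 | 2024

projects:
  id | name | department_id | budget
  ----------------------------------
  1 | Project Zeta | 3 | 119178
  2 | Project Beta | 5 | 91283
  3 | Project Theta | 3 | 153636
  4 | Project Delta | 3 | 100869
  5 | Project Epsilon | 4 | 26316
SELECT c.name, p.name AS department, c.budget FROM projects c JOIN departments p ON c.department_id = p.id WHERE c.budget > 30824

Execution result:
name | department | budget
Project Zeta | Sales | 119178
Project Beta | Engineering | 91283
Project Theta | Sales | 153636
Project Delta | Sales | 100869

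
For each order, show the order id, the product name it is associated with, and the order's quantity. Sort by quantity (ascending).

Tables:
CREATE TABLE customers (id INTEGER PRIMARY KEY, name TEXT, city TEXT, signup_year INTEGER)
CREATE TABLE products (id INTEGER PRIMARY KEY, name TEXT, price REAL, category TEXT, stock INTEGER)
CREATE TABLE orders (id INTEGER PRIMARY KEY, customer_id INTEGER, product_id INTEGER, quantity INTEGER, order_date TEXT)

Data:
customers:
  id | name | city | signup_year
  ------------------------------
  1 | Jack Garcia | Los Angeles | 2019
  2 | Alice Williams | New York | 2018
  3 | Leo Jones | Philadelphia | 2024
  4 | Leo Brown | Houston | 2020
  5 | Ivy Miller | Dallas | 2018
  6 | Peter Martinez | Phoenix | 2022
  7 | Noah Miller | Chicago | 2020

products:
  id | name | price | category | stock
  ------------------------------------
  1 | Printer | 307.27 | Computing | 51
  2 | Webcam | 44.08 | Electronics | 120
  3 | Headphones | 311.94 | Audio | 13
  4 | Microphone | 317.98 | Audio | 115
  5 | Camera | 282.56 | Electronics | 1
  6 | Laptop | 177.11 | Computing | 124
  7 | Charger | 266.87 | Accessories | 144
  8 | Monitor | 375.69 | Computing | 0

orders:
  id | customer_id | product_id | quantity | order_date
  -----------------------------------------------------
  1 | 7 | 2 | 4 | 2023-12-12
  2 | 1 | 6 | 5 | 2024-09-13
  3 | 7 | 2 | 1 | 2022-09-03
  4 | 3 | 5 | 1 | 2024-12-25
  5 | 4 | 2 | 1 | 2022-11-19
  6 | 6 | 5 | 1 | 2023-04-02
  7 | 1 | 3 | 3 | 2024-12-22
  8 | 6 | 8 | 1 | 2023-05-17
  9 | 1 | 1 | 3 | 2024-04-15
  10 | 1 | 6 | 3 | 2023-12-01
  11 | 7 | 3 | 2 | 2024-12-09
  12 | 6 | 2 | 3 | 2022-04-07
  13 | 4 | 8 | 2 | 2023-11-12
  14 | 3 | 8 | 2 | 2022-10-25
SELECT c.id, p.name AS product, c.quantity FROM orders c JOIN products p ON c.product_id = p.id ORDER BY c.quantity ASC

Execution result:
id | product | quantity
3 | Webcam | 1
4 | Camera | 1
5 | Webcam | 1
6 | Camera | 1
8 | Monitor | 1
11 | Headphones | 2
13 | Monitor | 2
14 | Monitor | 2
7 | Headphones | 3
9 | Printer | 3
10 | Laptop | 3
12 | Webcam | 3
1 | Webcam | 4
2 | Laptop | 5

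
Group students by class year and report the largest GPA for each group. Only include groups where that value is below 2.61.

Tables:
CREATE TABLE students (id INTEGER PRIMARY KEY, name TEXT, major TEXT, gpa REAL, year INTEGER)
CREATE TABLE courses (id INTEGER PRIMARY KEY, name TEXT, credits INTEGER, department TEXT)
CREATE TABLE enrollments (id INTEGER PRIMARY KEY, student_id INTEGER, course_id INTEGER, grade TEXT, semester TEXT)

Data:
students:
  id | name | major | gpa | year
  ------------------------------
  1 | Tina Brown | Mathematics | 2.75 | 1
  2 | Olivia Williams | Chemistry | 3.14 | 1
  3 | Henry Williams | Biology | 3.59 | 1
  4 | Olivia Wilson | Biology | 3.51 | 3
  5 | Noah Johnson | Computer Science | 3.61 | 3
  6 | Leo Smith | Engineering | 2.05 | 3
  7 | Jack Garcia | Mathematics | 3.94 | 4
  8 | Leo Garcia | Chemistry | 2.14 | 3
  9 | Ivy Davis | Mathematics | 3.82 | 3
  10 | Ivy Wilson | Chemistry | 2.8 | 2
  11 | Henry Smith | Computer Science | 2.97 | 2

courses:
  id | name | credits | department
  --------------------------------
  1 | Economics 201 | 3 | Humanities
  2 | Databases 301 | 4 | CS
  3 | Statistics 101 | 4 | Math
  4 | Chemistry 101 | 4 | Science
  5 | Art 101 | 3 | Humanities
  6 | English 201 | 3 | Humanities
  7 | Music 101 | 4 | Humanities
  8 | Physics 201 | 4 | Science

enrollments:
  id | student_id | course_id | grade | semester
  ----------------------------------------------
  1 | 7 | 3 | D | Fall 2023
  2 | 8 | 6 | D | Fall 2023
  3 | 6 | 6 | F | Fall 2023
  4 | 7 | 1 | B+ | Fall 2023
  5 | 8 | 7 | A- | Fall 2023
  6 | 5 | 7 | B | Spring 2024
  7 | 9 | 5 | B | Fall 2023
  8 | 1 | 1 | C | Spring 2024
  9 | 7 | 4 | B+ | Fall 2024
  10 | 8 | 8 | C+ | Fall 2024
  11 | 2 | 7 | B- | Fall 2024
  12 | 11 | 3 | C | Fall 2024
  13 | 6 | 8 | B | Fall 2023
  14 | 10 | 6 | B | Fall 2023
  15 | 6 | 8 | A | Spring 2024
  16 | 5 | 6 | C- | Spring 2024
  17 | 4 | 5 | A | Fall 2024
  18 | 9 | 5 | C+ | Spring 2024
SELECT year, MAX(gpa) AS max_gpa FROM students GROUP BY year HAVING MAX(gpa) < 2.61

Execution result:
(no rows)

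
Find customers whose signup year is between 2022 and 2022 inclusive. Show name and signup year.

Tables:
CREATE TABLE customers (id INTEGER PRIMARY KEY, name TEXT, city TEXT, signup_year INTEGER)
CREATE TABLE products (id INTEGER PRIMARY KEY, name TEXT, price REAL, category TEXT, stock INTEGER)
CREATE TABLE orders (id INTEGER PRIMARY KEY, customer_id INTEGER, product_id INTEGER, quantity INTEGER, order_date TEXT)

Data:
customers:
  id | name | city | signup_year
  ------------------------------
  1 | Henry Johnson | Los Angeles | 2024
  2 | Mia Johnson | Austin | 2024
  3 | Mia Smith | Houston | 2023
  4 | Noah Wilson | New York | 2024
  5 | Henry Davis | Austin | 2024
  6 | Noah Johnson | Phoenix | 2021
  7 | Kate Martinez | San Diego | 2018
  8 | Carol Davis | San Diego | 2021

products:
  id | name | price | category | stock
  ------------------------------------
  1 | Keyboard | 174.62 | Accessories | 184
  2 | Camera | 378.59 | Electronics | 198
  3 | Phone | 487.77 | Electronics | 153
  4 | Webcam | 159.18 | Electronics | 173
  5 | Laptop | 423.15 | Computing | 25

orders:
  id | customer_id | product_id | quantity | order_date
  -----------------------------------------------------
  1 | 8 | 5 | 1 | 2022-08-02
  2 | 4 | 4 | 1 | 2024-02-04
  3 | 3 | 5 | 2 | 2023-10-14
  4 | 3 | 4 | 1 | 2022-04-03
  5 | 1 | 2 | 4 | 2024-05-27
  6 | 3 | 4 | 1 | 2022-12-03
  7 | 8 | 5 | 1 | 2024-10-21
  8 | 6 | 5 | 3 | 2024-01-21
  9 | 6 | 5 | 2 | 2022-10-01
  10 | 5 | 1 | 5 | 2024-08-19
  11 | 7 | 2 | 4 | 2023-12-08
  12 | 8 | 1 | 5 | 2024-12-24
SELECT name, signup_year FROM customers WHERE signup_year BETWEEN 2022 AND 2022

Execution result:
(no rows)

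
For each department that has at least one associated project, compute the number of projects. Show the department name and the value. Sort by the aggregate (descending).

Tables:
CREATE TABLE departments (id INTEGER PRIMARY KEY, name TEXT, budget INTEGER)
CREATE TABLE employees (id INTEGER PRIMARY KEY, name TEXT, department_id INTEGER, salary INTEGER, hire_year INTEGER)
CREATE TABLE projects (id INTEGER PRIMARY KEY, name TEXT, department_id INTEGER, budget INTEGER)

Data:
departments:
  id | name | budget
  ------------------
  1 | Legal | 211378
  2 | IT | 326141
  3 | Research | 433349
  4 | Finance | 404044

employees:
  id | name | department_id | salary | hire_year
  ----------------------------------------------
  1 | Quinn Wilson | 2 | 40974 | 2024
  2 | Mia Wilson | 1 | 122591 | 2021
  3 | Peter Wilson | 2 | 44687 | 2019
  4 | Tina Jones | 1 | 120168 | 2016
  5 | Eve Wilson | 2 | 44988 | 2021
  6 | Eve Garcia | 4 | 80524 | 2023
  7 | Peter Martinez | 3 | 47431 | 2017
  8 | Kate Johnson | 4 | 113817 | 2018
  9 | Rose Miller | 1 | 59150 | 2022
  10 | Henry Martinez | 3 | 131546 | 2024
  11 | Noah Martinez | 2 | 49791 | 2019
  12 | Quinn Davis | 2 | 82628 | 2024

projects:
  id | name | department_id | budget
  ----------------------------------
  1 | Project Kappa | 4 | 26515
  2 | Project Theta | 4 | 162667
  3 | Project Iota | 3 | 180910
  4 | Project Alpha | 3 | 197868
SELECT p.name, COUNT(*) AS n FROM projects c JOIN departments p ON c.department_id = p.id GROUP BY p.id, p.name ORDER BY n DESC

Execution result:
name | n
Research | 2
Finance | 2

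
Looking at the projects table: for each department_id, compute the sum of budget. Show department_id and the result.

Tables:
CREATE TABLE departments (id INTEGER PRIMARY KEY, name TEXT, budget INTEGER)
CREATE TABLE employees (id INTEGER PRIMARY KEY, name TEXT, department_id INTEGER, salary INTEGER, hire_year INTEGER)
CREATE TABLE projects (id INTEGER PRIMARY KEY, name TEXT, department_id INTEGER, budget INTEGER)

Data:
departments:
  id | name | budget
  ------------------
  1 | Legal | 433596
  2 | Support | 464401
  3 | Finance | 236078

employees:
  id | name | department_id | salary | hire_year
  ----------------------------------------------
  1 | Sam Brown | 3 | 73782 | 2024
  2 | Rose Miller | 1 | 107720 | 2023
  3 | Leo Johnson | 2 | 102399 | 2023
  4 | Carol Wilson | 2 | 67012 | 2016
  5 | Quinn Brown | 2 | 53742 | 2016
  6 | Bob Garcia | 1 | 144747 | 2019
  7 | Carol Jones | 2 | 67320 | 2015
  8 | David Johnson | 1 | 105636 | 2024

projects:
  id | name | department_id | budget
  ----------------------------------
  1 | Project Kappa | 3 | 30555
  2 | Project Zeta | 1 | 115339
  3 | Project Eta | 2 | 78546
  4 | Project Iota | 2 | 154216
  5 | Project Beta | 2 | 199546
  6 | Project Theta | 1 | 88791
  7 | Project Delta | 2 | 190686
SELECT department_id, SUM(budget) AS sum_budget FROM projects GROUP BY department_id

Execution result:
department_id | sum_budget
1 | 204130
2 | 622994
3 | 30555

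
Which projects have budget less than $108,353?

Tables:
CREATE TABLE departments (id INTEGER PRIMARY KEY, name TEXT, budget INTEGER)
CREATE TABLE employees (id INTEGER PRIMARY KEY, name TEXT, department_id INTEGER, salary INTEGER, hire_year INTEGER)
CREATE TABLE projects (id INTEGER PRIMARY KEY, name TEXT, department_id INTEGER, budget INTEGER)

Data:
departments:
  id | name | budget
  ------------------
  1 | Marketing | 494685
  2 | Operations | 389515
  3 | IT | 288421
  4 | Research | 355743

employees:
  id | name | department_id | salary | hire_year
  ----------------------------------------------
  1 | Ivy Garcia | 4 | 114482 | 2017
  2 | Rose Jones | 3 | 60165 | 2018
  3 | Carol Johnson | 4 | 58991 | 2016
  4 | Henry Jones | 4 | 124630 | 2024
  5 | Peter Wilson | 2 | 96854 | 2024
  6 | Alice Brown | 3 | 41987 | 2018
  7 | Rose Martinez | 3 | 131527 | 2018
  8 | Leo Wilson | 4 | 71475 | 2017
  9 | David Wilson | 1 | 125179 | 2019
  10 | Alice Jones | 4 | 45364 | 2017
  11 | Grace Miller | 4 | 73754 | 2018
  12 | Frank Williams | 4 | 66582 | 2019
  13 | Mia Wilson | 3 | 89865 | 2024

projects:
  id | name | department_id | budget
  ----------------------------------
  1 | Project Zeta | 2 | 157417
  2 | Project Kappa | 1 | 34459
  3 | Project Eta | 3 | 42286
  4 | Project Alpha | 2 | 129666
SELECT name, budget FROM projects WHERE budget < 108353

Execution result:
name | budget
Project Kappa | 34459
Project Eta | 42286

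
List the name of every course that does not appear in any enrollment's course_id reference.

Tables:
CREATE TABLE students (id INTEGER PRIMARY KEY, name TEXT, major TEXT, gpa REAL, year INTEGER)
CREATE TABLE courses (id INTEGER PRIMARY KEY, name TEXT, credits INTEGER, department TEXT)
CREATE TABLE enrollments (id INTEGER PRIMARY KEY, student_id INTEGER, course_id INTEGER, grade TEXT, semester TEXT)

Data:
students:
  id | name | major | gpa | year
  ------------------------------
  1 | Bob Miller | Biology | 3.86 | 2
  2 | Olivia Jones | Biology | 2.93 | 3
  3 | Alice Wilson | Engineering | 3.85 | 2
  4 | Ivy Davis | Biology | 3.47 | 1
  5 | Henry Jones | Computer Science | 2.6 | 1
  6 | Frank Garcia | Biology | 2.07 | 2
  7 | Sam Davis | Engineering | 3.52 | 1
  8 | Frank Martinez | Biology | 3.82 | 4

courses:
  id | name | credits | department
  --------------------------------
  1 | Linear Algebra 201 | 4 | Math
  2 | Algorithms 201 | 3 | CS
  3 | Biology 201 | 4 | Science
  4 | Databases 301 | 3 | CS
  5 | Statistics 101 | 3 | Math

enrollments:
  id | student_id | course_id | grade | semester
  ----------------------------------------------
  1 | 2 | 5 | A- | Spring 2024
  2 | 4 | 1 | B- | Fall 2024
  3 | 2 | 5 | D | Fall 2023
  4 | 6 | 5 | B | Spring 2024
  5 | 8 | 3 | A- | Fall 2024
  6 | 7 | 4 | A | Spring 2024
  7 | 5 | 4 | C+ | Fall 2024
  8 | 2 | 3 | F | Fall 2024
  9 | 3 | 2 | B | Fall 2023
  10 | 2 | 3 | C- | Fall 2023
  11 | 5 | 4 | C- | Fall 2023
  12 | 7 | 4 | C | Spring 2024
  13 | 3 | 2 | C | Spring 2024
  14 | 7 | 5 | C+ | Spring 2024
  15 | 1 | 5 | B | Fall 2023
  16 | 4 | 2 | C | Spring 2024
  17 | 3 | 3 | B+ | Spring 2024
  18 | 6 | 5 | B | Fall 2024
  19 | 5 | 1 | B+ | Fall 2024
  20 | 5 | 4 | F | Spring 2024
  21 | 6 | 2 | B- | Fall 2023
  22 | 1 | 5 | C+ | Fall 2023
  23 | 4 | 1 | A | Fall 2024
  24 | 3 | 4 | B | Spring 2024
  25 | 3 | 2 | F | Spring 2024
SELECT p.name FROM courses p LEFT JOIN enrollments c ON c.course_id = p.id WHERE c.id IS NULL

Execution result:
(no rows)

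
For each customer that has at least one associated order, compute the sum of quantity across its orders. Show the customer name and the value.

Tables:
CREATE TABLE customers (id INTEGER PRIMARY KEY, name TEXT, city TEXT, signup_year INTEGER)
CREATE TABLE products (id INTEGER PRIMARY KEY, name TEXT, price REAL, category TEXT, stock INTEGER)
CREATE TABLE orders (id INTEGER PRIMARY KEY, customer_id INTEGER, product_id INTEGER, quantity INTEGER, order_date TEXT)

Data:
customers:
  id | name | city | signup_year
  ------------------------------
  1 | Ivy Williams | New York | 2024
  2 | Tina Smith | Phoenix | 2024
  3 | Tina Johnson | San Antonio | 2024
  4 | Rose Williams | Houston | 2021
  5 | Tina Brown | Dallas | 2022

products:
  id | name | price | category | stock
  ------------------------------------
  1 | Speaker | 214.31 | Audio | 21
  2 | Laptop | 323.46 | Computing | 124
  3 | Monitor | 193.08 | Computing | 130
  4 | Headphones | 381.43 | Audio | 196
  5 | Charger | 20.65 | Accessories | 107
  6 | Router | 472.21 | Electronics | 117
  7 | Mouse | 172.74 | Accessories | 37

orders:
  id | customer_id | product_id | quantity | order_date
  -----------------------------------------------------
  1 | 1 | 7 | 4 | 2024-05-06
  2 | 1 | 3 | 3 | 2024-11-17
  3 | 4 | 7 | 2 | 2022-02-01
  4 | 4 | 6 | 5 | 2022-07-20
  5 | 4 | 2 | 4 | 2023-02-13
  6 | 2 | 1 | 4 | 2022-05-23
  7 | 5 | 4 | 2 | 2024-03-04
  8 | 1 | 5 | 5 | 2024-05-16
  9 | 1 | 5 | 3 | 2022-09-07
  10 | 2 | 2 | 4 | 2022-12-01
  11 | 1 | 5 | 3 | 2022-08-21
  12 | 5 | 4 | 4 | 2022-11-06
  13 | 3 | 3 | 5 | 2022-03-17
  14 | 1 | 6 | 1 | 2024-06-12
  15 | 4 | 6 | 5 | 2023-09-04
SELECT p.name, SUM(c.quantity) AS sum_quantity FROM orders c JOIN customers p ON c.customer_id = p.id GROUP BY p.id, p.name

Execution result:
name | sum_quantity
Ivy Williams | 19
Tina Smith | 8
Tina Johnson | 5
Rose Williams | 16
Tina Brown | 6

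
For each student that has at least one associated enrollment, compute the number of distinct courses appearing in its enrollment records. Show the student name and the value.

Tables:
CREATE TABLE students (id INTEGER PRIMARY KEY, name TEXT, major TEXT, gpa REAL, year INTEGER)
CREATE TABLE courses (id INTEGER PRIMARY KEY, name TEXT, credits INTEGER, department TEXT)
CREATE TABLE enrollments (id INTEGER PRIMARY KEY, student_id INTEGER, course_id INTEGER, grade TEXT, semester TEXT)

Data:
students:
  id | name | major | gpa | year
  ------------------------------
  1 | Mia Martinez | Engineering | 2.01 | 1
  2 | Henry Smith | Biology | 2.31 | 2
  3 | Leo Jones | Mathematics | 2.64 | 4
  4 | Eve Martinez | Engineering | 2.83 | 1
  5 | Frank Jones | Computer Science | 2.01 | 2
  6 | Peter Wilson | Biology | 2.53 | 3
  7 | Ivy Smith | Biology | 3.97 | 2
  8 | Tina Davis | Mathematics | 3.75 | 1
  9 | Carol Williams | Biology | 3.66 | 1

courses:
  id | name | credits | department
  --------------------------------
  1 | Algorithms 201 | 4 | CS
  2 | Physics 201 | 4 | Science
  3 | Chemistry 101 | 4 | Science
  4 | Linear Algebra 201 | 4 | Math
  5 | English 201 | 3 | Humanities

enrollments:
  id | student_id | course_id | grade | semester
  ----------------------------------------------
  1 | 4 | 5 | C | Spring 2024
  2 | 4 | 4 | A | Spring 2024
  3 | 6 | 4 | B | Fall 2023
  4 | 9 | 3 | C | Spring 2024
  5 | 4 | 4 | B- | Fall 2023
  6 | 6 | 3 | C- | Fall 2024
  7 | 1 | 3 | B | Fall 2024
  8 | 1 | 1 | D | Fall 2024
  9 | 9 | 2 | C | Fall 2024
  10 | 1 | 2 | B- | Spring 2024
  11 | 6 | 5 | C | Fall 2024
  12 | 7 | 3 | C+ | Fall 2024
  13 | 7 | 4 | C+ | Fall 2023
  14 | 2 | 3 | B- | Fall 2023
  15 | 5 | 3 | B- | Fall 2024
SELECT p.name, COUNT(DISTINCT c.course_id) AS distinct_course_count FROM enrollments c JOIN students p ON c.student_id = p.id GROUP BY p.id, p.name

Execution result:
name | distinct_course_count
Mia Martinez | 3
Henry Smith | 1
Eve Martinez | 2
Frank Jones | 1
Peter Wilson | 3
Ivy Smith | 2
Carol Williams | 2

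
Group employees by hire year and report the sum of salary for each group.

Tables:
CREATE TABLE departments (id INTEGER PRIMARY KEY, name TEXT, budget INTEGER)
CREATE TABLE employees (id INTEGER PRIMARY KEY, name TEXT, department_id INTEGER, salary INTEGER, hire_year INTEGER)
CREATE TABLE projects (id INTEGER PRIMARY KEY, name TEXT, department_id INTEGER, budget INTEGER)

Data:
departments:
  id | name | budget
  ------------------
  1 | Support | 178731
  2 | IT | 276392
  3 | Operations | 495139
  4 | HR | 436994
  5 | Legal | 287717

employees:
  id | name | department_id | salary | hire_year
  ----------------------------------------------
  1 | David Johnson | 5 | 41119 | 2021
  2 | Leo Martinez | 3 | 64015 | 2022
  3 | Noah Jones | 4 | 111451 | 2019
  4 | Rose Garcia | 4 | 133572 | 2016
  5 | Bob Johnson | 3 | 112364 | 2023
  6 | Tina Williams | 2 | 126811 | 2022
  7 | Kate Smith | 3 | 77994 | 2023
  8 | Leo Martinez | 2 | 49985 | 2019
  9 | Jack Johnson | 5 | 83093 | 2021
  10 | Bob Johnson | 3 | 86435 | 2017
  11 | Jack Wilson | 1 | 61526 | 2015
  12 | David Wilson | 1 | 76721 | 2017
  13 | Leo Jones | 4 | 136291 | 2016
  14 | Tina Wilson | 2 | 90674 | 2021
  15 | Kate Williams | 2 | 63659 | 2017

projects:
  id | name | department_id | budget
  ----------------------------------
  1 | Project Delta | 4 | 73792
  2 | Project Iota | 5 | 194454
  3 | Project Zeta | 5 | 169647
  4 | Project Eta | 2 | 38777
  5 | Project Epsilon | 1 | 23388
SELECT hire_year, SUM(salary) AS sum_salary FROM employees GROUP BY hire_year

Execution result:
hire_year | sum_salary
2015 | 61526
2016 | 269863
2017 | 226815
2019 | 161436
2021 | 214886
2022 | 190826
2023 | 190358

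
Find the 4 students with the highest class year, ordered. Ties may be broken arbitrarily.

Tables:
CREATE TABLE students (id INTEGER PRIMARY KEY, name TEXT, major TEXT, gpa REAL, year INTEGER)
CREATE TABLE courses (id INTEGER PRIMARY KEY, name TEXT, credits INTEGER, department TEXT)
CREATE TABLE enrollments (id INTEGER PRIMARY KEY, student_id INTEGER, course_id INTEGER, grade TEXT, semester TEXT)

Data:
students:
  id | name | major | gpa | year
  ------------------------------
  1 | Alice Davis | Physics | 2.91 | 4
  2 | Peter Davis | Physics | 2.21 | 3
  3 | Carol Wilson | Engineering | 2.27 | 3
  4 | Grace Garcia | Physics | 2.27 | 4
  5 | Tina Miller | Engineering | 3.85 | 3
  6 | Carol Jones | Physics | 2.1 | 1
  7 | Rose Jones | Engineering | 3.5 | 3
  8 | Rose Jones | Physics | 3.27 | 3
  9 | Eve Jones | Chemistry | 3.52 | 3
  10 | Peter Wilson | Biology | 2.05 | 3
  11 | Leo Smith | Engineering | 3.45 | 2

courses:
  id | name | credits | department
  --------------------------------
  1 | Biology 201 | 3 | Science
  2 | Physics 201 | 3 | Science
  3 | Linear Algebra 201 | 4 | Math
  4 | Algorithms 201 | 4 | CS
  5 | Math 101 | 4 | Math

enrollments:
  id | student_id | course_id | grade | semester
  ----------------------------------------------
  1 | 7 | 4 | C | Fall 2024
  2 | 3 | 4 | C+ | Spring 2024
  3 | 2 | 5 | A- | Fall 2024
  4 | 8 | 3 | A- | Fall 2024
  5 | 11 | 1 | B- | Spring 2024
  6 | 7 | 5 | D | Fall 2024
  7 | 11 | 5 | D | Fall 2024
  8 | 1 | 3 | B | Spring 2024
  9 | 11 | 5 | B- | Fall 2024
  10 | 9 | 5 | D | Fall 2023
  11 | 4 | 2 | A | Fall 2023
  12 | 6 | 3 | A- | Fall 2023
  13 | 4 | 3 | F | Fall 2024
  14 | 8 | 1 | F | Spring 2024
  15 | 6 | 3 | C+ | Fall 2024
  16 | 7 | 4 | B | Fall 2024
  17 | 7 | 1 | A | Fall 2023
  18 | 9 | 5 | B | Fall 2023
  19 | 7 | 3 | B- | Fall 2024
SELECT name, year FROM students ORDER BY year DESC LIMIT 4

Execution result:
name | year
Alice Davis | 4
Grace Garcia | 4
Peter Davis | 3
Carol Wilson | 3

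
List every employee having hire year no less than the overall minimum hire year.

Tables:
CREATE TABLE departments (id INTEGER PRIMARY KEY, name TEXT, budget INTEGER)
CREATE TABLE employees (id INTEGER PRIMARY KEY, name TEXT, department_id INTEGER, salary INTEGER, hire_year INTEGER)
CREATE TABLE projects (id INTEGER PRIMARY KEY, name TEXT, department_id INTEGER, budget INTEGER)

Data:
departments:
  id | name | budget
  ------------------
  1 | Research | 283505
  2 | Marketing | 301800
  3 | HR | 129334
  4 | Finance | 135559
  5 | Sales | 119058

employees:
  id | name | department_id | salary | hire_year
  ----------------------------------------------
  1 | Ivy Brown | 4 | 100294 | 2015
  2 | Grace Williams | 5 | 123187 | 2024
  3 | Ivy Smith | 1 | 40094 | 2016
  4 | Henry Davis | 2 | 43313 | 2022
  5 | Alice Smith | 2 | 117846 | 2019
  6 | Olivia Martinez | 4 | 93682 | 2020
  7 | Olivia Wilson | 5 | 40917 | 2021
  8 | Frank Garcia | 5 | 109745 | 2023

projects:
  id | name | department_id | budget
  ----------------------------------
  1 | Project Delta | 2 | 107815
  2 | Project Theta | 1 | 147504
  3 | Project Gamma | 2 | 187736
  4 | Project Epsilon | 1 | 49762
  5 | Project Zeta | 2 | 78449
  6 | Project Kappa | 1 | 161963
SELECT name, hire_year FROM employees WHERE hire_year >= (SELECT MIN(hire_year) FROM employees)

Execution result:
name | hire_year
Ivy Brown | 2015
Grace Williams | 2024
Ivy Smith | 2016
Henry Davis | 2022
Alice Smith | 2019
Olivia Martinez | 2020
Olivia Wilson | 2021
Frank Garcia | 2023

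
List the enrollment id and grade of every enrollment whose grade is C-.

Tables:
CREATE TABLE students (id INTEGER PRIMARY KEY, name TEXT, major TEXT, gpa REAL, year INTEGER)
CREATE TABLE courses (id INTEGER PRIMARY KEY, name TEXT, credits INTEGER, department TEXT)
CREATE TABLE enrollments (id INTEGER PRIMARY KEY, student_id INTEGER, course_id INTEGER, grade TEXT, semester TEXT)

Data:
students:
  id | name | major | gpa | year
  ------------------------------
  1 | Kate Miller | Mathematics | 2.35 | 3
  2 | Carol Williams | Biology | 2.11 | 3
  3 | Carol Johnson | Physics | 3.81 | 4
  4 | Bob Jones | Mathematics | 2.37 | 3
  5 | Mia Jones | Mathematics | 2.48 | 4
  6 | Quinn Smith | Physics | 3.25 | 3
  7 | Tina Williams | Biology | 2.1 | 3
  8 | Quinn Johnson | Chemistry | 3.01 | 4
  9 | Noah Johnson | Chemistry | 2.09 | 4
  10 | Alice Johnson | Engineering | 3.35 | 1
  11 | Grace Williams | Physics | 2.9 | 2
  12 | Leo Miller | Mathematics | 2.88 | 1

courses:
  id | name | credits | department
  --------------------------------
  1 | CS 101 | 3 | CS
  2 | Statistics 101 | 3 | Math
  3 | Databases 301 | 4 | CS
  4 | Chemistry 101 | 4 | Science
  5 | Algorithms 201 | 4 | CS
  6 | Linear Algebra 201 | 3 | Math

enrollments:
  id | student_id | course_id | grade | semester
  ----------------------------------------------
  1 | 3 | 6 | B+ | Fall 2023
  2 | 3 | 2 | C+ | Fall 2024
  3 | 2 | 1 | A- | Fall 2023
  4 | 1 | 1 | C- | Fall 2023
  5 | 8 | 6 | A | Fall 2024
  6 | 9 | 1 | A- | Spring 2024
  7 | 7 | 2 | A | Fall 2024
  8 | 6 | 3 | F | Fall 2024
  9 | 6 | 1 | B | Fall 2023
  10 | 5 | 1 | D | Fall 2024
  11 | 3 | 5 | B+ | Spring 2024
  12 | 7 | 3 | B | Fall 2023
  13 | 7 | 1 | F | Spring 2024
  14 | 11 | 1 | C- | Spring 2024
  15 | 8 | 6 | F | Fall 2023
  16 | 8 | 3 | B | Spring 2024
SELECT id, grade FROM enrollments WHERE grade = 'C-'

Execution result:
id | grade
4 | C-
14 | C-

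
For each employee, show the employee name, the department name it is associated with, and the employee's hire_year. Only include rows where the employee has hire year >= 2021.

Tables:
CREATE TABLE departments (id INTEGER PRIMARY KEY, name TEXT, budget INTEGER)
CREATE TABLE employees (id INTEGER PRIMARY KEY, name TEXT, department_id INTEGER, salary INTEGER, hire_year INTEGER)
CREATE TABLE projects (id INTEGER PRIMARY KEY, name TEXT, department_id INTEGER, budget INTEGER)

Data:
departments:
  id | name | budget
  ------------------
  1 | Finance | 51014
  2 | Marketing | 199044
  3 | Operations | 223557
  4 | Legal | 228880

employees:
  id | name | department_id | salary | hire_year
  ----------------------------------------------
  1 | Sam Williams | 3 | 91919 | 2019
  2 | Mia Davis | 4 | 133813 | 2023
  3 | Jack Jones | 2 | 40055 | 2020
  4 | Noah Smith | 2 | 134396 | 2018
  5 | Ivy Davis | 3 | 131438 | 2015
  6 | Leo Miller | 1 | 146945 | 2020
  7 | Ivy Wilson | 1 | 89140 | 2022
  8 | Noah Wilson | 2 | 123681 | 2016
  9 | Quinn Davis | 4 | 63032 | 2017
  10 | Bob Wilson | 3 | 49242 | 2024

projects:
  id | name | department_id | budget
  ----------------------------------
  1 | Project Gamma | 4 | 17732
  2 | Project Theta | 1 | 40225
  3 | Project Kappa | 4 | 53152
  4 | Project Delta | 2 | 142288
SELECT c.name, p.name AS department, c.hire_year FROM employees c JOIN departments p ON c.department_id = p.id WHERE c.hire_year >= 2021

Execution result:
name | department | hire_year
Mia Davis | Legal | 2023
Ivy Wilson | Finance | 2022
Bob Wilson | Operations | 2024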